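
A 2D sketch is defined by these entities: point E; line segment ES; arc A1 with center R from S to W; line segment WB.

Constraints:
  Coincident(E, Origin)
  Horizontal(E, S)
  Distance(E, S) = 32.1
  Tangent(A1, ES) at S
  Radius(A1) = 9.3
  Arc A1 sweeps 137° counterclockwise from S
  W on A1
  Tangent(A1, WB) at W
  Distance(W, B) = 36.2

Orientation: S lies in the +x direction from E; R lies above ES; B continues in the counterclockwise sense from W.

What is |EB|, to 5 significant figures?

42.509

E is at the origin; ES is horizontal with |ES| = 32.1 and S on the +x side, so S = (32.100, 0.0000). A1 meets ES tangentially, so RS is at right angles to ES, so R = S + (0, 9.3) = (32.100, 9.3000). On A1, S sits at bearing -90° from R; a 137° counterclockwise sweep puts W at bearing 47°, so W = R + 9.3·(cos 47°, sin 47°) = (38.443, 16.102). Since A1 is tangent to WB there, RW ⟂ WB, so WB runs along (−sin 47°, cos 47°); with |WB| = 36.2, B = (11.968, 40.790). Then |EB| = |B − E| = 42.509.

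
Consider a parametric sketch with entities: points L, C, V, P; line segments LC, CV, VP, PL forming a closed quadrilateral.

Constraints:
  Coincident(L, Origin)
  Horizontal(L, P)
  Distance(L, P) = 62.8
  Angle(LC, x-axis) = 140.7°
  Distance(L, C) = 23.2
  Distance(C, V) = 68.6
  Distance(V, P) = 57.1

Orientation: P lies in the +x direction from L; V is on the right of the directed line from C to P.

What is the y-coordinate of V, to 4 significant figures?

-40.60

Checks: |CV| = 68.60 ✓; |VP| = 57.10 ✓.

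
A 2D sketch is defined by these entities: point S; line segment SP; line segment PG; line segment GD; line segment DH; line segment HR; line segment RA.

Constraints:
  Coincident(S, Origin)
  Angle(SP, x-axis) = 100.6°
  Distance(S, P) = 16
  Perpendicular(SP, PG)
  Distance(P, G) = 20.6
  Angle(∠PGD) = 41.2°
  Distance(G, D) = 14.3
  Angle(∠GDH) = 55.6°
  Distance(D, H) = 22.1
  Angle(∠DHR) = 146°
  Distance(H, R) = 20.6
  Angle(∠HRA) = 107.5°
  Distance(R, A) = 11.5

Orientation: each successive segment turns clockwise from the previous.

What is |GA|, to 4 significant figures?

29.84

∠DHR = 146.0° gives HR at 73.40° from the x-axis; with |HR| = 20.6, R = (7.738, 49.11). ∠HRA = 107.5° gives RA at 0.9000° from the x-axis; with |RA| = 11.5, A = (19.24, 49.29). Then |GA| = |A − G| = 29.84.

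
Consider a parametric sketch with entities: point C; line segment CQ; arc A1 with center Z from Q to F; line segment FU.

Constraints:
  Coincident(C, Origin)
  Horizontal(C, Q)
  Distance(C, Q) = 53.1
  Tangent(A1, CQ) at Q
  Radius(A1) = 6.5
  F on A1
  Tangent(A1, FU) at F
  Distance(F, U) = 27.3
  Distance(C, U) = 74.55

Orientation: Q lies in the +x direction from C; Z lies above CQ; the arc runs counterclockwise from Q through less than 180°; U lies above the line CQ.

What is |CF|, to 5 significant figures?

59.404

C is at the origin; CQ is horizontal with |CQ| = 53.1 and Q on the +x side, so Q = (53.100, 0.0000). The tangent condition forces ZQ to be normal to CQ, so Z = Q + (0, 6.5) = (53.100, 6.5000). Since ZF ⟂ FU (tangency), |ZU| = √(6.5² + 27.3²) = 28.063 regardless of where F sits on A1. So U lies on both circle(C, 74.55) and circle(Z, 28.063); the above-CQ intersection is U = (68.171, 30.173). F is the foot of the tangent from U: F = (59.243, 4.3741).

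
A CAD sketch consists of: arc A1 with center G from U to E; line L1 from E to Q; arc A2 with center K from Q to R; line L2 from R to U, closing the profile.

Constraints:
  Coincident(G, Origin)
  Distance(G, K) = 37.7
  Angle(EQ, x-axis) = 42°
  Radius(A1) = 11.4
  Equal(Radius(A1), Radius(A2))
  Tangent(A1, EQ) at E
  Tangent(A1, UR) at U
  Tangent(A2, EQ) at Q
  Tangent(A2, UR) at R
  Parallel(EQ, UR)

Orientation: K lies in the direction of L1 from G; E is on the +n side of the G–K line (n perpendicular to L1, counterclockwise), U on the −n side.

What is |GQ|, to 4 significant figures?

39.39

The slot axis is L1's direction at 42.0°, so u = (cos 42.0°, sin 42.0°) = (0.7431, 0.6691) and n = (−sin 42.0°, cos 42.0°) = (-0.6691, 0.7431). G is at the origin and K lies 37.7 along u from G, so K = 37.7·u = (28.02, 25.23). Tangency of A1 to both parallel lines with radius 11.4 puts E and U at G ± 11.4·n: E = (-7.628, 8.472), U = (7.628, -8.472). Equal radii place Q and R the same way about K: Q = K + 11.4·n = (20.39, 33.70), R = K − 11.4·n = (35.64, 16.75). Then |GQ| = |Q − G| = 39.39.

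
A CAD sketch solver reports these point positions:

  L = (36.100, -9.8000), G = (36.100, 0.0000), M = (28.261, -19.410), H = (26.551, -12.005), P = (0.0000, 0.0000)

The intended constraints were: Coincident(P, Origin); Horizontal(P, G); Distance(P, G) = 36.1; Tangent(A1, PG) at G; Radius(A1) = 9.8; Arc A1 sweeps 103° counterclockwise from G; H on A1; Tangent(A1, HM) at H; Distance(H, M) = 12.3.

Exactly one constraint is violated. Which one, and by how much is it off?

Distance(H, M) = 12.3 — off by 4.70.

P = (0.00, 0.00) ✓; P.y = 0.00, G.y = 0.00 ✓; |PG| = 36.10 ✓; ∠(LG, GP) = 90.00° ✓; |LG| = 9.800 ✓; bearing(L→H) − bearing(L→G) = 103.0° ✓; |LH| = 9.800 ✓; ∠(LH, HM) = 90.00° ✓; |HM| = 7.600 ✗.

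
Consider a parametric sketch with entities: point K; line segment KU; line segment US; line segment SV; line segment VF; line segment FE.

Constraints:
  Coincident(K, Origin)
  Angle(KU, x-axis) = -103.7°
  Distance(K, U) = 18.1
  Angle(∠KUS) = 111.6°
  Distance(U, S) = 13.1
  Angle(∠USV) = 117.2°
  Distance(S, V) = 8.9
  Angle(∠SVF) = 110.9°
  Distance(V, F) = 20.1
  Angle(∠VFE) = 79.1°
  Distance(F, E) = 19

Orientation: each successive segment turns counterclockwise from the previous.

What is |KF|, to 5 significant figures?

12.037

∠USV = 117.2° gives SV at 27.500° from the x-axis; with |SV| = 8.9, V = (14.299, -21.045). ∠SVF = 110.9° gives VF at 96.600° from the x-axis; with |VF| = 20.1, F = (11.989, -1.0786). Then |KF| = |F − K| = 12.037.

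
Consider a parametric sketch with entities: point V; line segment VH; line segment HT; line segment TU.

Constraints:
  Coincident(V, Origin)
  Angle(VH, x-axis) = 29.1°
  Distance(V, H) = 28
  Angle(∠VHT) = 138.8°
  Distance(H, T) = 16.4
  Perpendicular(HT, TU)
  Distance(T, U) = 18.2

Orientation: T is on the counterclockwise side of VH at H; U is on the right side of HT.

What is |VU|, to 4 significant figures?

52.41

V is at the origin; VH runs at 29.1° with length 28.0, so H = 28.0·(cos 29.1°, sin 29.1°) = (24.47, 13.62). ∠VHT = 138.8°, so HT runs at 29.1° + (180° − 138.8°) = 70.30° from the x-axis; with |HT| = 16.4, T = H + 16.4·(cos 70.30°, sin 70.30°) = (29.99, 29.06). HT ⟂ TU; with |TU| = 18.2 on the right of HT, U = T + 18.2·(0.9415, -0.3371) = (47.13, 22.92). Then |VU| = |U − V| = 52.41.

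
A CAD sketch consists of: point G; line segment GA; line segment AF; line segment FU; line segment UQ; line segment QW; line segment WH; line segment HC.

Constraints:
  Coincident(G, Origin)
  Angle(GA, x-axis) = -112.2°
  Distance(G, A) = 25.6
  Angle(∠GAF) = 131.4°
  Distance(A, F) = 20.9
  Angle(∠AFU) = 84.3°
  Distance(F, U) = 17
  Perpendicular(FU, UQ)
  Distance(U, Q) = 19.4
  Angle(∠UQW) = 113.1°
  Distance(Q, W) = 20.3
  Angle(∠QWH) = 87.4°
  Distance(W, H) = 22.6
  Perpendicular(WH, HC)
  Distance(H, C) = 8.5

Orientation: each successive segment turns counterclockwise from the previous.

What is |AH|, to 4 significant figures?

18.69

∠UQW = 113.1° gives QW at -171.0° from the x-axis; with |QW| = 20.3, W = (-16.34, -20.13). ∠QWH = 87.4° gives WH at -78.40° from the x-axis; with |WH| = 22.6, H = (-11.79, -42.27). Then |AH| = |H − A| = 18.69.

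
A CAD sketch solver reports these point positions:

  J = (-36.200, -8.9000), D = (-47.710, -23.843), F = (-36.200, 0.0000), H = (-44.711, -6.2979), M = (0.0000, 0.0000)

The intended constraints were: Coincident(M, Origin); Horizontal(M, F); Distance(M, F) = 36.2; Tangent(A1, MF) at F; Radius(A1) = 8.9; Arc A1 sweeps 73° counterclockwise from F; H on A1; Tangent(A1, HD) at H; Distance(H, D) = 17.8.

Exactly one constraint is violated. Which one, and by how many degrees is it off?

Tangent(A1, HD) at H — off by 7.30°.

M = (0.00, 0.00) ✓; M.y = 0.00, F.y = 0.00 ✓; |MF| = 36.20 ✓; ∠(JF, FM) = 90.00° ✓; |JF| = 8.900 ✓; bearing(J→H) − bearing(J→F) = 73.00° ✓; |JH| = 8.900 ✓; ∠(JH, HD) = 82.70° ✗; |HD| = 17.80 ✓.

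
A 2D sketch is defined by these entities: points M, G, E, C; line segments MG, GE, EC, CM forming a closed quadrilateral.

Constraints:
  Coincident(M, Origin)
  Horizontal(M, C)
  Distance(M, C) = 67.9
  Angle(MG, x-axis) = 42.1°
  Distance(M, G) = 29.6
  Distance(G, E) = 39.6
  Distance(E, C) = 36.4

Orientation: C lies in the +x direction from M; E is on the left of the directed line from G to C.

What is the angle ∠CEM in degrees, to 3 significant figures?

74.0°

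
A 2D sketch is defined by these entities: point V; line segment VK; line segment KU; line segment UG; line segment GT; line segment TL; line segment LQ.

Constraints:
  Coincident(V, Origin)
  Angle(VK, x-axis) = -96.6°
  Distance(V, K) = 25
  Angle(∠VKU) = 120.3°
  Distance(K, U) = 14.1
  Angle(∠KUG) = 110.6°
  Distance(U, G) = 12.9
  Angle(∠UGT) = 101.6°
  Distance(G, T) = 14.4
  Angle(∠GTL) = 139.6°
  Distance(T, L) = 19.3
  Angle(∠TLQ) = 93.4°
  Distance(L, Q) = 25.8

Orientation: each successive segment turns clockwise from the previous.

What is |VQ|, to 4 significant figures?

30.37

V is at the origin; VK runs at -96.6° with length 25.0, so K = (-2.873, -24.83). ∠VKU = 120.3° gives KU at -156.3° from the x-axis; with |KU| = 14.1, U = (-15.78, -30.50). ∠KUG = 110.6° gives UG at 134.3° from the x-axis; with |UG| = 12.9, G = (-24.79, -21.27). ∠UGT = 101.6° gives GT at 55.90° from the x-axis; with |GT| = 14.4, T = (-16.72, -9.345). ∠GTL = 139.6° gives TL at 15.50° from the x-axis; with |TL| = 19.3, L = (1.877, -4.188). ∠TLQ = 93.4° gives LQ at -71.10° from the x-axis; with |LQ| = 25.8, Q = (10.23, -28.60). Then |VQ| = |Q − V| = 30.37.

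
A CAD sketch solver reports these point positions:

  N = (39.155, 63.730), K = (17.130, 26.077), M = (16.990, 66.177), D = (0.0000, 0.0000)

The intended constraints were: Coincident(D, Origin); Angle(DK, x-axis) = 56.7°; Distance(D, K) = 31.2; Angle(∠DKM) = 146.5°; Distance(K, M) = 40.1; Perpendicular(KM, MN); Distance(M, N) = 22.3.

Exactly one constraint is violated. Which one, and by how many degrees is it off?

Perpendicular(KM, MN) — off by 6.50°.

D = (0.00, 0.00) ✓; DK at 56.70° ✓; |DK| = 31.20 ✓; ∠DKM = 146.5° ✓; |KM| = 40.10 ✓; ∠(KM, MN) = 96.50° ✗; |MN| = 22.30 ✓.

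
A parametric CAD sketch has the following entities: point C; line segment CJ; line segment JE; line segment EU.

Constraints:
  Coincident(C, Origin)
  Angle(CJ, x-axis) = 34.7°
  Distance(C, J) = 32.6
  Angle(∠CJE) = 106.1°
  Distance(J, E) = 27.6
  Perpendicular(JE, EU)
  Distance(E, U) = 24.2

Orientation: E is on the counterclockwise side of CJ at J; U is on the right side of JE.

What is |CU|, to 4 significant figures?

66.52

C is at the origin; CJ runs at 34.7° with length 32.6, so J = 32.6·(cos 34.7°, sin 34.7°) = (26.80, 18.56). ∠CJE = 106.1°, so JE runs at 34.7° + (180° − 106.1°) = 108.6° from the x-axis; with |JE| = 27.6, E = J + 27.6·(cos 108.6°, sin 108.6°) = (18.00, 44.72). The perpendicularity gives EU at right angles to JE; with |EU| = 24.2 on the right of JE, U = E + 24.2·(0.9478, 0.3190) = (40.93, 52.44). Then |CU| = |U − C| = 66.52.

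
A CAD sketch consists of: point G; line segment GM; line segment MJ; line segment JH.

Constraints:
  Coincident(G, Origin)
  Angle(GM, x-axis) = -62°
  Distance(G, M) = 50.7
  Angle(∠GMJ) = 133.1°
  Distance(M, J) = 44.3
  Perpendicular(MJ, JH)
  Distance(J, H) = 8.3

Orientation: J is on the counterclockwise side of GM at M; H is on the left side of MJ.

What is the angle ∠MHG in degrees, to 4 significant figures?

30.60°

G is at the origin; GM runs at -62.0° with length 50.7, so M = 50.7·(cos -62.0°, sin -62.0°) = (23.80, -44.77). ∠GMJ = 133.1°, so MJ runs at -62.0° + (180° − 133.1°) = -15.10° from the x-axis; with |MJ| = 44.3, J = M + 44.3·(cos -15.10°, sin -15.10°) = (66.57, -56.31). MJ ⟂ JH; with |JH| = 8.3 on the left of MJ, H = J + 8.3·(0.2605, 0.9655) = (68.73, -48.29). Then cos ∠MHG = HM·HG / (|HM||HG|), giving 30.60°.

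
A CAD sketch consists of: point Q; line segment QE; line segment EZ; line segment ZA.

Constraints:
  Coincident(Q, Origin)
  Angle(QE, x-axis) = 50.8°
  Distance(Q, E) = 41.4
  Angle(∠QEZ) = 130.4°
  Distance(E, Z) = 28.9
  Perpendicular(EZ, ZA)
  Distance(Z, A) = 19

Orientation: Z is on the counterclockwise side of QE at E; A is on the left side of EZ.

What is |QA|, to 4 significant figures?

57.12

∠QEZ = 130.4°, so EZ runs at 50.8° + (180° − 130.4°) = 100.4° from the x-axis; with |EZ| = 28.9, Z = E + 28.9·(cos 100.4°, sin 100.4°) = (20.95, 60.51). The perpendicularity gives ZA at right angles to EZ; with |ZA| = 19.0 on the left of EZ, A = Z + 19.0·(-0.9836, -0.1805) = (2.261, 57.08). Then |QA| = |A − Q| = 57.12.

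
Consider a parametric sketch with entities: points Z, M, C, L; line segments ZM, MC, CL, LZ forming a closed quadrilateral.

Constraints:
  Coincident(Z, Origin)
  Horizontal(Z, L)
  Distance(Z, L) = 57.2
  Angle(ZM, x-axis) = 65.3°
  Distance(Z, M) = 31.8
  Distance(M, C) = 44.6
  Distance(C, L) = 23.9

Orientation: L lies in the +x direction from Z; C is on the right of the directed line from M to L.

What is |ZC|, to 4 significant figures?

36.76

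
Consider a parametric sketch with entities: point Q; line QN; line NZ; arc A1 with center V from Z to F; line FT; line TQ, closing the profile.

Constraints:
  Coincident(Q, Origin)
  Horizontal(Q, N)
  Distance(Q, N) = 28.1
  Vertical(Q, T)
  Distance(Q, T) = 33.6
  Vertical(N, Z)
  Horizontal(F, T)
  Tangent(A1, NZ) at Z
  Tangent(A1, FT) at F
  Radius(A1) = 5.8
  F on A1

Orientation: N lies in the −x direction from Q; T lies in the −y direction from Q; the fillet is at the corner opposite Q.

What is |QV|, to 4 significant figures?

35.64

Q is at the origin; Q and N share the same y with |QN| = 28.1 and N on the −x side, so N = (-28.10, 0.000). QT is vertical with |QT| = 33.6 and T on the −y side, so T = (0.000, -33.60). The virtual corner opposite Q is at (-28.10, -33.60). A1 meets NZ tangentially, so VZ is at right angles to NZ and A1 meets FT tangentially, so VF is at right angles to FT, with radius 5.8, so the center V sits 5.8 in from both sides at V = (-22.30, -27.80). Then |QV| = |V − Q| = 35.64.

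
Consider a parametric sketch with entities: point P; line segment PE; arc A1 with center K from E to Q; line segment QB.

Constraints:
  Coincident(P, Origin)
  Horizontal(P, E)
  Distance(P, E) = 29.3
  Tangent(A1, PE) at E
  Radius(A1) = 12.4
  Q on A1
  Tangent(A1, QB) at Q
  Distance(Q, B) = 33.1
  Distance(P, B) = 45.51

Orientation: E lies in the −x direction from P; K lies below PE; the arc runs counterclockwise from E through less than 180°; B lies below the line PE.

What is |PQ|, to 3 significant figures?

43.3

Checks: |KQ| = 12.40 ✓; ∠(KQ, QB) = 90.00° ✓; |QB| = 33.10 ✓; |PB| = 45.51 ✓.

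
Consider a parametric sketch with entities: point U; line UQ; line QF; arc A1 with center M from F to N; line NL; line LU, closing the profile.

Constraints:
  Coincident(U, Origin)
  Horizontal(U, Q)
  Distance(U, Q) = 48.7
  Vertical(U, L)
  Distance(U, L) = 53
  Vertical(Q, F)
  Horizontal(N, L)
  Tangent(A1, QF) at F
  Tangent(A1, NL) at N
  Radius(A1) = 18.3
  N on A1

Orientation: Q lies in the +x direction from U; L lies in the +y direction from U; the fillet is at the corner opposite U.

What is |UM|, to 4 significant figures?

46.13

U is at the origin; U and Q share the same y with |UQ| = 48.7 and Q on the +x side, so Q = (48.70, 0.000). UL is vertical with |UL| = 53.0 and L on the +y side, so L = (0.000, 53.00). The virtual corner opposite U is at (48.70, 53.00). Tangency of A1 to QF means the radius MF is perpendicular to QF and A1 meets NL tangentially, so MN is at right angles to NL, with radius 18.3, so the center M sits 18.3 in from both sides at M = (30.40, 34.70). Then |UM| = |M − U| = 46.13.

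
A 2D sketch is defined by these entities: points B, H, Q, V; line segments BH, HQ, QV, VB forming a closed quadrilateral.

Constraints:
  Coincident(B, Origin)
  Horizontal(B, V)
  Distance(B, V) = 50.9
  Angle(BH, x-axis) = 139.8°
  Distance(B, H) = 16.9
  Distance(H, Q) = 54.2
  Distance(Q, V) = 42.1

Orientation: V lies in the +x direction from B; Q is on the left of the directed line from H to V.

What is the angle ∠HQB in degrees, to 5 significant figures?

18.165°

Checks: |HQ| = 54.20 ✓; |QV| = 42.10 ✓.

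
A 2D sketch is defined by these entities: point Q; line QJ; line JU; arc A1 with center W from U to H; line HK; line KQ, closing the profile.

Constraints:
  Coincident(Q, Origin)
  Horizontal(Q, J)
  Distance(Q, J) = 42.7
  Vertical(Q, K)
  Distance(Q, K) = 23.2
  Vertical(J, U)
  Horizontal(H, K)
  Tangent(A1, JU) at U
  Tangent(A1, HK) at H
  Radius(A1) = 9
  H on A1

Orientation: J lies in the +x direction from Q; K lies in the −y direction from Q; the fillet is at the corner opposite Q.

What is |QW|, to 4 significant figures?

36.57

Q is at the origin; QJ is horizontal with |QJ| = 42.7 and J on the +x side, so J = (42.70, 0.000). Q and K share the same x with |QK| = 23.2 and K on the −y side, so K = (0.000, -23.20). The virtual corner opposite Q is at (42.70, -23.20). Since A1 is tangent to JU there, WU ⟂ JU and tangency of A1 to HK means the radius WH is perpendicular to HK, with radius 9.0, so the center W sits 9.0 in from both sides at W = (33.70, -14.20). Then |QW| = |W − Q| = 36.57.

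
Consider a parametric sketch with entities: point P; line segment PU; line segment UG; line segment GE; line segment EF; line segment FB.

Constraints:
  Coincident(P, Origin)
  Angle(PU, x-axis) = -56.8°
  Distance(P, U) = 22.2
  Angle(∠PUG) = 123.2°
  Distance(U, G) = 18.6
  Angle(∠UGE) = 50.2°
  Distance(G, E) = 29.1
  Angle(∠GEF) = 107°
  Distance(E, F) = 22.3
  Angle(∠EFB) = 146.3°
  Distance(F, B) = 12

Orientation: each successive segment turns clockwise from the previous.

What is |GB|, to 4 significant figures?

45.96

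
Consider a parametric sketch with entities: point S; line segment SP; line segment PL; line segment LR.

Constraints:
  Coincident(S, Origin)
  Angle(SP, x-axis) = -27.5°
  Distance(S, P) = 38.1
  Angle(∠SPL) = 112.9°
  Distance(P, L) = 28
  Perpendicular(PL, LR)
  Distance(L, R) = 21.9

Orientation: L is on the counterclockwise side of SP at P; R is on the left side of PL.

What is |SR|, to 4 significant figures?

44.81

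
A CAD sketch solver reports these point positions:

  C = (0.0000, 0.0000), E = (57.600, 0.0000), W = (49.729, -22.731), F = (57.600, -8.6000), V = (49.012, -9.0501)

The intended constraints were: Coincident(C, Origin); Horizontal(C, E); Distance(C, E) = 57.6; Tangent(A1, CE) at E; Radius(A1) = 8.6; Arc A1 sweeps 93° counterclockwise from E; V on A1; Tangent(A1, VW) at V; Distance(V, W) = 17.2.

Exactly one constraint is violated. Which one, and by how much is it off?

Distance(V, W) = 17.2 — off by 3.50.

C = (0.00, 0.00) ✓; C.y = 0.00, E.y = 0.00 ✓; |CE| = 57.60 ✓; ∠(FE, EC) = 90.00° ✓; |FE| = 8.600 ✓; bearing(F→V) − bearing(F→E) = 93.00° ✓; |FV| = 8.600 ✓; ∠(FV, VW) = 90.00° ✓; |VW| = 13.70 ✗.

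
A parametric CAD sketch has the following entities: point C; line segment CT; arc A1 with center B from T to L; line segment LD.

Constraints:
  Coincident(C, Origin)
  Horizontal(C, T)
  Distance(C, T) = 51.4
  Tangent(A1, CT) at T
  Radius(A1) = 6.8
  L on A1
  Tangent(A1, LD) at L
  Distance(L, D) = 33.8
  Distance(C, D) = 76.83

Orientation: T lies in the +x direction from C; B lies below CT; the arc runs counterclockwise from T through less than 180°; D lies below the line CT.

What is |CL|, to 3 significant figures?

47.4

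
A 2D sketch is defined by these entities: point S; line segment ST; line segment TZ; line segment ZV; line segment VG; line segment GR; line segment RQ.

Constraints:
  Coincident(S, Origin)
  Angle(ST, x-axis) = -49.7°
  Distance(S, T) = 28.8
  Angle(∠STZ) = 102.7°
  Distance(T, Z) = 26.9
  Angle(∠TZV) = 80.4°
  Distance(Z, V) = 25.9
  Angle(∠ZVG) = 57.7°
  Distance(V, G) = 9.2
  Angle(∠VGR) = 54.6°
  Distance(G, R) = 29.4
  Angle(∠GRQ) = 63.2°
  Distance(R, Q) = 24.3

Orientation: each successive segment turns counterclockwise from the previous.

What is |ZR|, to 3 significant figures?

21.8

S is at the origin; ST runs at -49.7° with length 28.8, so T = (18.6, -22.0). ∠STZ = 102.7° gives TZ at 27.6° from the x-axis; with |TZ| = 26.9, Z = (42.5, -9.50). ∠TZV = 80.4° gives ZV at 127° from the x-axis; with |ZV| = 25.9, V = (26.8, 11.1). ∠ZVG = 57.7° gives VG at -110° from the x-axis; with |VG| = 9.2, G = (23.6, 2.51). ∠VGR = 54.6° gives GR at 14.9° from the x-axis; with |GR| = 29.4, R = (52.0, 10.1). Then |ZR| = |R − Z| = 21.8.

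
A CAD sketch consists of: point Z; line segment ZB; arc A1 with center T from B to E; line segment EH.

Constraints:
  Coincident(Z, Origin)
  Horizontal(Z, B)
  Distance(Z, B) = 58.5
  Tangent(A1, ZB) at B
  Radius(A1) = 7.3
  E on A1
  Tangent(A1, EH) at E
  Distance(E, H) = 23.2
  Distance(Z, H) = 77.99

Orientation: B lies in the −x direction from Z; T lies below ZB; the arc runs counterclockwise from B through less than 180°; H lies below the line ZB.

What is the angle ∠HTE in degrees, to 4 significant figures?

72.53°

Checks: Z.y = 0.00, B.y = 0.00 ✓; |TE| = 7.300 ✓; ∠(TE, EH) = 90.00° ✓; |EH| = 23.20 ✓; |ZH| = 77.99 ✓.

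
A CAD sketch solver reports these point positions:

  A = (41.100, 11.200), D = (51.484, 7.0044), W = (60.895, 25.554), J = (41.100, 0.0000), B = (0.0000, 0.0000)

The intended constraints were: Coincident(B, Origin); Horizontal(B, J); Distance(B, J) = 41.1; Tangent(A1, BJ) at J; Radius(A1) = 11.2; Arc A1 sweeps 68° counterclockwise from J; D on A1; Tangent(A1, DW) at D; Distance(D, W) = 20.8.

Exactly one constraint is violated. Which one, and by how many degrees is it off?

Tangent(A1, DW) at D — off by 4.90°.

B = (0.00, 0.00) ✓; B.y = 0.00, J.y = 0.00 ✓; |BJ| = 41.10 ✓; ∠(AJ, JB) = 90.00° ✓; |AJ| = 11.20 ✓; bearing(A→D) − bearing(A→J) = 68.00° ✓; |AD| = 11.20 ✓; ∠(AD, DW) = 94.90° ✗; |DW| = 20.80 ✓.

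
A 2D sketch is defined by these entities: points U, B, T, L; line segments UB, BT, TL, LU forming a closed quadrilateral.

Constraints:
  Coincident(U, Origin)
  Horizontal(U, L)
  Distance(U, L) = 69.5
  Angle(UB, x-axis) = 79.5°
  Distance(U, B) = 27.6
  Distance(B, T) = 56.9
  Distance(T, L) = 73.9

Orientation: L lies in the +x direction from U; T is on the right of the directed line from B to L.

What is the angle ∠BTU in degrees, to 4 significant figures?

6.742°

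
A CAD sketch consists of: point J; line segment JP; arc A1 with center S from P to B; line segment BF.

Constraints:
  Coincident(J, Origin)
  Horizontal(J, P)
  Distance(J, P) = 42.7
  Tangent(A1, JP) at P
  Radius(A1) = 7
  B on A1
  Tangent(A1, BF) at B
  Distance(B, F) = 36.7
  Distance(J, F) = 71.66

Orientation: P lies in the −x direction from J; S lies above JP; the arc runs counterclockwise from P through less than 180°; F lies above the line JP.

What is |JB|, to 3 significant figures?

38.7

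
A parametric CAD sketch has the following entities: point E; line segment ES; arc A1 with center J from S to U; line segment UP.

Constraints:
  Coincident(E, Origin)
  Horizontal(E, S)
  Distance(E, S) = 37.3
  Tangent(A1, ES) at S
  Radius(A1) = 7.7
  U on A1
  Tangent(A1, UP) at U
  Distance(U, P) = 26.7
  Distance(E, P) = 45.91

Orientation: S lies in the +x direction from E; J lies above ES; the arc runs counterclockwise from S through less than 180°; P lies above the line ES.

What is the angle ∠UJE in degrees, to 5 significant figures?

160.80°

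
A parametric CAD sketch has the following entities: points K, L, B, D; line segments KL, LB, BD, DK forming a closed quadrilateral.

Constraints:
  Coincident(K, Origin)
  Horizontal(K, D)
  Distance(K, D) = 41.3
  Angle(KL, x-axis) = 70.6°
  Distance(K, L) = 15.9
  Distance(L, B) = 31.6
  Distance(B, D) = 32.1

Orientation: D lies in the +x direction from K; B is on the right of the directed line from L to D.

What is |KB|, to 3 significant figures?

20.4

K is at the origin; K and D share the same y with |KD| = 41.3 and D in +x, so D = (41.3, 0). KL runs at 70.6° with |KL| = 15.9, so L = (5.28, 15.0). B is determined by |LB| = 31.6 and |BD| = 32.1 together: it lies at the intersection of circle(L, 31.6) and circle(D, 32.1). With |LD| = 39.0, the foot of the radical line on LD is 19.1 from L and the perpendicular offset is √(31.6² − 19.1²) = 25.2. Taking the right-of-LD solution: B = (13.2, -15.6).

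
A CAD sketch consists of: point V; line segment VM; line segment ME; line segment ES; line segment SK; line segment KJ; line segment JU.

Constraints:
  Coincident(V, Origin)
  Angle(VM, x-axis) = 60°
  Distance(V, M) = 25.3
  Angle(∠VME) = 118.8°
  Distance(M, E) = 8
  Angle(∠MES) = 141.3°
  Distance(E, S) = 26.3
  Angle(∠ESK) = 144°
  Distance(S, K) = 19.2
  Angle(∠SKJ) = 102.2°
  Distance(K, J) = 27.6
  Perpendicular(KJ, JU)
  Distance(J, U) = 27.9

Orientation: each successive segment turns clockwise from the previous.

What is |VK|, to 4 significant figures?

47.53

∠MES = 141.3° gives ES at -39.90° from the x-axis; with |ES| = 26.3, S = (40.82, 4.873). ∠ESK = 144.0° gives SK at -75.90° from the x-axis; with |SK| = 19.2, K = (45.50, -13.75). Then |VK| = |K − V| = 47.53.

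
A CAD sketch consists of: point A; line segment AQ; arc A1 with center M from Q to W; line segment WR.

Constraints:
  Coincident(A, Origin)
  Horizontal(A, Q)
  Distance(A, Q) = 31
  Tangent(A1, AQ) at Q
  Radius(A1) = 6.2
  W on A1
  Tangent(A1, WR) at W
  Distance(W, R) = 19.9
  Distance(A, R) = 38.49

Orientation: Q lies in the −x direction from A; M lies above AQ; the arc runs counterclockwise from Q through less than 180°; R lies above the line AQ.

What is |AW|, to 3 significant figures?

25.8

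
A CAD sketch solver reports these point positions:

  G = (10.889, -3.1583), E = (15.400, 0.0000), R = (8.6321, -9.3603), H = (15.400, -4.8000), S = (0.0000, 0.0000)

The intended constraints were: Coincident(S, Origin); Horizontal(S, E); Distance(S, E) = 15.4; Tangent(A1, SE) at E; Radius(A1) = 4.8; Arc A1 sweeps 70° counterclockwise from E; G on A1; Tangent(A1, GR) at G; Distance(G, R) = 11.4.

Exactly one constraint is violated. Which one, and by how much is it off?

Distance(G, R) = 11.4 — off by 4.80.

S = (0.00, 0.00) ✓; S.y = 0.00, E.y = 0.00 ✓; |SE| = 15.40 ✓; ∠(HE, ES) = 90.00° ✓; |HE| = 4.800 ✓; bearing(H→G) − bearing(H→E) = 70.00° ✓; |HG| = 4.800 ✓; ∠(HG, GR) = 90.00° ✓; |GR| = 6.600 ✗.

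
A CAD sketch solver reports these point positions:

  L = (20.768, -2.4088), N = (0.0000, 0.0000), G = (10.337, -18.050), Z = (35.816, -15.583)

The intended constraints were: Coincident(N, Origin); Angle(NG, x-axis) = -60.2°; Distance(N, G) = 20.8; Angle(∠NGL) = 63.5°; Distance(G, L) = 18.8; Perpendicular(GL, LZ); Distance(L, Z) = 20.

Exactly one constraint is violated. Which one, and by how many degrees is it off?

Perpendicular(GL, LZ) — off by 7.50°.

N = (0.00, 0.00) ✓; NG at -60.20° ✓; |NG| = 20.80 ✓; ∠NGL = 63.50° ✓; |GL| = 18.80 ✓; ∠(GL, LZ) = 97.50° ✗; |LZ| = 20.00 ✓.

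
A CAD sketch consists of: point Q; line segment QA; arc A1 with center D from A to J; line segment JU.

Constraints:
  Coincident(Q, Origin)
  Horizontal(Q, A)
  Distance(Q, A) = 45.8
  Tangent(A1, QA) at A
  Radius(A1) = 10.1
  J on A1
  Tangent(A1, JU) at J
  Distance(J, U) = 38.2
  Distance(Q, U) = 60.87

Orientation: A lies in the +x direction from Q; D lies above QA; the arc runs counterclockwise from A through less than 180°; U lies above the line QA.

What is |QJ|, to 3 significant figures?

56.7

Checks: |DJ| = 10.10 ✓; ∠(DJ, JU) = 90.00° ✓; |JU| = 38.20 ✓; |QU| = 60.87 ✓.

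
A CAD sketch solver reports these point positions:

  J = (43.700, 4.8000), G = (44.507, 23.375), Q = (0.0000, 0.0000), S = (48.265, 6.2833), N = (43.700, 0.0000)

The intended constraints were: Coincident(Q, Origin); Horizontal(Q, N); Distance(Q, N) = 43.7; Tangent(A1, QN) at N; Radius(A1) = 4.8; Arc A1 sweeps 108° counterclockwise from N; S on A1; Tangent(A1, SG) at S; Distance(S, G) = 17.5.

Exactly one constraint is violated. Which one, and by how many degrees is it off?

Tangent(A1, SG) at S — off by 5.60°.

Q = (0.00, 0.00) ✓; Q.y = 0.00, N.y = 0.00 ✓; |QN| = 43.70 ✓; ∠(JN, NQ) = 90.00° ✓; |JN| = 4.800 ✓; bearing(J→S) − bearing(J→N) = 108.0° ✓; |JS| = 4.800 ✓; ∠(JS, SG) = 95.60° ✗; |SG| = 17.50 ✓.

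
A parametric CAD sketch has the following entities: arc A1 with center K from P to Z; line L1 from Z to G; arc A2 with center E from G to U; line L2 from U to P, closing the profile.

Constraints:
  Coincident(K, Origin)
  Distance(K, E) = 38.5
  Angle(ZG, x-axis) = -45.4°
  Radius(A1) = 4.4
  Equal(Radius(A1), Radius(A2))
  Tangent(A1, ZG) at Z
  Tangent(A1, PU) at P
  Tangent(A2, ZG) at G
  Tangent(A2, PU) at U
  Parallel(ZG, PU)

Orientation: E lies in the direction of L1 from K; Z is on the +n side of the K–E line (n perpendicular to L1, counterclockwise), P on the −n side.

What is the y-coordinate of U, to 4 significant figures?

-30.50

Tangency of A1 to both parallel lines with radius 4.4 puts Z and P at K ± 4.4·n: Z = (3.133, 3.089), P = (-3.133, -3.089). Equal radii place G and U the same way about E: G = E + 4.4·n = (30.17, -24.32), U = E − 4.4·n = (23.90, -30.50). So U.y = -30.50.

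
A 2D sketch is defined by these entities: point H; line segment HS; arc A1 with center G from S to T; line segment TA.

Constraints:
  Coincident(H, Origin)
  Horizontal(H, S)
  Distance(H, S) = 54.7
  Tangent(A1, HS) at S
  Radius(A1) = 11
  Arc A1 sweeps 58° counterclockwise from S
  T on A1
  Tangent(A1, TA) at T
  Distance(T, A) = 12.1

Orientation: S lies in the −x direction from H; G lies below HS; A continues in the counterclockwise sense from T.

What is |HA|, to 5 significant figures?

72.111

H is at the origin; HS is horizontal with |HS| = 54.7 and S on the −x side, so S = (-54.700, 0.0000). Tangency of A1 to HS means the radius GS is perpendicular to HS, so G = S + (0, -11) = (-54.700, -11.000). On A1, S sits at bearing 90° from G; a 58° counterclockwise sweep puts T at bearing 148°, so T = G + 11.0·(cos 148°, sin 148°) = (-64.029, -5.1709). Since A1 is tangent to TA there, GT ⟂ TA, so TA runs along (−sin 148°, cos 148°); with |TA| = 12.1, A = (-70.441, -15.432). Then |HA| = |A − H| = 72.111.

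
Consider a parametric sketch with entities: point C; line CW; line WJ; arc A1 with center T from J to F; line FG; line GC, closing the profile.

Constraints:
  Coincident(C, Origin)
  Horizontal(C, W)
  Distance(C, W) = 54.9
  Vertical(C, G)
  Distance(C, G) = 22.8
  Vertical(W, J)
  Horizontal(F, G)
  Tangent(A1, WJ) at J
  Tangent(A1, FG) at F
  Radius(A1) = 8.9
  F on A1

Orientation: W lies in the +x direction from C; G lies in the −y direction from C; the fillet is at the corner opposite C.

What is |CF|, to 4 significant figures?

51.34

C is at the origin; C and W share the same y with |CW| = 54.9 and W on the +x side, so W = (54.90, 0.000). CG is vertical with |CG| = 22.8 and G on the −y side, so G = (0.000, -22.80). The virtual corner opposite C is at (54.90, -22.80). A1 meets WJ tangentially, so TJ is at right angles to WJ and since A1 is tangent to FG there, TF ⟂ FG, with radius 8.9, so the center T sits 8.9 in from both sides at T = (46.00, -13.90). That places the tangent points at J = (54.90, -13.90) on WJ and F = (46.00, -22.80) on FG. Then |CF| = |F − C| = 51.34.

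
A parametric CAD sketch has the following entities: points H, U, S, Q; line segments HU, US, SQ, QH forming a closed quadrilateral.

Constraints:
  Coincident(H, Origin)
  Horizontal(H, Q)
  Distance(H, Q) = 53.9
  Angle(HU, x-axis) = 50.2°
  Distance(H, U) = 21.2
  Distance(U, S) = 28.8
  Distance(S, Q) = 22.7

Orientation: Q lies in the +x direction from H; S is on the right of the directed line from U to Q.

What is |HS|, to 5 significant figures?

32.505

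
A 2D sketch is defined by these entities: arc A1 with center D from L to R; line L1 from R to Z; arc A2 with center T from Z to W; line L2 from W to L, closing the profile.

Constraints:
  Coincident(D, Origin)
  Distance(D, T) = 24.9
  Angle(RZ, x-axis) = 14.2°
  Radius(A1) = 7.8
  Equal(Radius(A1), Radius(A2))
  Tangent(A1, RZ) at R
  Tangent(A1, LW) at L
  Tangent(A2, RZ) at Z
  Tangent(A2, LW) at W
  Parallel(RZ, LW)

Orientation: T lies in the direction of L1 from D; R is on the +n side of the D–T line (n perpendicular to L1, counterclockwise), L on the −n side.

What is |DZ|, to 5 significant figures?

26.093

The slot axis is L1's direction at 14.2°, so u = (cos 14.2°, sin 14.2°) = (0.96945, 0.24531) and n = (−sin 14.2°, cos 14.2°) = (-0.24531, 0.96945). D is at the origin and T lies 24.9 along u from D, so T = 24.9·u = (24.139, 6.1082). Tangency of A1 to both parallel lines with radius 7.8 puts R and L at D ± 7.8·n: R = (-1.9134, 7.5617), L = (1.9134, -7.5617). Equal radii place Z and W the same way about T: Z = T + 7.8·n = (22.226, 13.670), W = T − 7.8·n = (26.053, -1.4535). Then |DZ| = |Z − D| = 26.093.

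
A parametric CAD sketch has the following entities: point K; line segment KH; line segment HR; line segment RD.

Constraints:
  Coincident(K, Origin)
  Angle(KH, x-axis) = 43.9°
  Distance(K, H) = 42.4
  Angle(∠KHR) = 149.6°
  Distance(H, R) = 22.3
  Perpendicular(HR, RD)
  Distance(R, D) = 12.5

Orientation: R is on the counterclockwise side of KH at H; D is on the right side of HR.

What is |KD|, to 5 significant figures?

67.961

∠KHR = 149.6°, so HR runs at 43.9° + (180° − 149.6°) = 74.300° from the x-axis; with |HR| = 22.3, R = H + 22.3·(cos 74.300°, sin 74.300°) = (36.586, 50.868). The perpendicularity gives RD at right angles to HR; with |RD| = 12.5 on the right of HR, D = R + 12.5·(0.96269, -0.27060) = (48.619, 47.486). Then |KD| = |D − K| = 67.961.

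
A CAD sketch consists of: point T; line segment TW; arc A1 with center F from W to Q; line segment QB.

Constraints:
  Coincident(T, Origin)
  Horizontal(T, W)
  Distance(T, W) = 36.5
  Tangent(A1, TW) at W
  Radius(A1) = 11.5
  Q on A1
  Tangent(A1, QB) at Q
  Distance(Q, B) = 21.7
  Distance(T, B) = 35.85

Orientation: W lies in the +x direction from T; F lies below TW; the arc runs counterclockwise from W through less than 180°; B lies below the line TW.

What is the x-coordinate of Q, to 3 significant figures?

25.3

Checks: |FQ| = 11.50 ✓; ∠(FQ, QB) = 90.00° ✓; |QB| = 21.70 ✓; |TB| = 35.85 ✓.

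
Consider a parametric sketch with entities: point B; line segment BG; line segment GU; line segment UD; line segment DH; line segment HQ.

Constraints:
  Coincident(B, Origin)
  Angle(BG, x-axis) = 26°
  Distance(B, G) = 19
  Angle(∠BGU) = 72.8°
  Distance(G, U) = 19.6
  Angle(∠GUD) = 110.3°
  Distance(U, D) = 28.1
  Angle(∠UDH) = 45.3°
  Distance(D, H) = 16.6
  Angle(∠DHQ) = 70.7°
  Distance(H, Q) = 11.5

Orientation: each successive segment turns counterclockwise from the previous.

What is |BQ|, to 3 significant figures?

18.0

B is at the origin; BG runs at 26.0° with length 19.0, so G = (17.1, 8.33). ∠BGU = 72.8° gives GU at 133° from the x-axis; with |GU| = 19.6, U = (3.66, 22.6). ∠GUD = 110.3° gives UD at -157° from the x-axis; with |UD| = 28.1, D = (-22.2, 11.7). ∠UDH = 45.3° gives DH at -22.4° from the x-axis; with |DH| = 16.6, H = (-6.88, 5.36). ∠DHQ = 70.7° gives HQ at 86.9° from the x-axis; with |HQ| = 11.5, Q = (-6.26, 16.8). Then |BQ| = |Q − B| = 18.0.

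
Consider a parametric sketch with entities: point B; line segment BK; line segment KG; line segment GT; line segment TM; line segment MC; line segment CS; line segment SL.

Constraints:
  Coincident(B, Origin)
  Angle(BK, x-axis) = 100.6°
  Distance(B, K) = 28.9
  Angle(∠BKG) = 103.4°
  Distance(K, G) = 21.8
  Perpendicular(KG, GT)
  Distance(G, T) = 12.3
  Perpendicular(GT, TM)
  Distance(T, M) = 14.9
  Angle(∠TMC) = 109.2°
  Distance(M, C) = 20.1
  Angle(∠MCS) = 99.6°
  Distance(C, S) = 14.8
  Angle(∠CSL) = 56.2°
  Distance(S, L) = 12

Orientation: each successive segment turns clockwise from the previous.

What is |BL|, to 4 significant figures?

35.44

B is at the origin; BK runs at 100.6° with length 28.9, so K = (-5.316, 28.41). ∠BKG = 103.4° gives KG at 24.00° from the x-axis; with |KG| = 21.8, G = (14.60, 37.27). KG ⟂ GT, so GT runs at -66.00°; with |GT| = 12.3, T = (19.60, 26.04). GT is perpendicular to TM, so TM runs at -156.0°; with |TM| = 14.9, M = (5.990, 19.98). ∠TMC = 109.2° gives MC at 133.2° from the x-axis; with |MC| = 20.1, C = (-7.769, 34.63). ∠MCS = 99.6° gives CS at 52.80° from the x-axis; with |CS| = 14.8, S = (1.179, 46.42). ∠CSL = 56.2° gives SL at -71.00° from the x-axis; with |SL| = 12.0, L = (5.086, 35.07). Then |BL| = |L − B| = 35.44.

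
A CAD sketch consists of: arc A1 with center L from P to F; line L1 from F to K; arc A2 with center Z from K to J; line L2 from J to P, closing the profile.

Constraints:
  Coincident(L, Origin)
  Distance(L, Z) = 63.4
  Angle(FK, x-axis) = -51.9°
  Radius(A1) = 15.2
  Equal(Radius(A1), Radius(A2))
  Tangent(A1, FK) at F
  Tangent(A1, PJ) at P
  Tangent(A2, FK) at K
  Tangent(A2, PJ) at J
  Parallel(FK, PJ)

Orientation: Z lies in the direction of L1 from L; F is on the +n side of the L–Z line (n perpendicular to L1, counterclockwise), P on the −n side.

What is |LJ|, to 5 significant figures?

65.197

Tangency of A1 to both parallel lines with radius 15.2 puts F and P at L ± 15.2·n: F = (11.961, 9.3789), P = (-11.961, -9.3789). Equal radii place K and J the same way about Z: K = Z + 15.2·n = (51.081, -40.513), J = Z − 15.2·n = (27.159, -59.271). Then |LJ| = |J − L| = 65.197.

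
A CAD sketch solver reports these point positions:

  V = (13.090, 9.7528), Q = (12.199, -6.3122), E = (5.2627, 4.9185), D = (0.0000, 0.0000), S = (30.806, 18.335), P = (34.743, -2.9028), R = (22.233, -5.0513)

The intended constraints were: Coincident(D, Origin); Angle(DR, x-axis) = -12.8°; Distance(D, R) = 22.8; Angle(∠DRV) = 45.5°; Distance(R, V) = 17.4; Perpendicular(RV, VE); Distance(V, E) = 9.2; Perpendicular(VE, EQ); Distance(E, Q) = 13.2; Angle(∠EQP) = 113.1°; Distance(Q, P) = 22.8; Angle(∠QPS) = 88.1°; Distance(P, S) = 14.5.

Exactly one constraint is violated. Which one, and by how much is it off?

Distance(P, S) = 14.5 — off by 7.10.

D = (0.00, 0.00) ✓; DR at -12.80° ✓; |DR| = 22.80 ✓; ∠DRV = 45.50° ✓; |RV| = 17.40 ✓; ∠(RV, VE) = 90.00° ✓; |VE| = 9.200 ✓; ∠(VE, EQ) = 90.00° ✓; |EQ| = 13.20 ✓; ∠EQP = 113.1° ✓; |QP| = 22.80 ✓; ∠QPS = 88.10° ✓; |PS| = 21.60 ✗.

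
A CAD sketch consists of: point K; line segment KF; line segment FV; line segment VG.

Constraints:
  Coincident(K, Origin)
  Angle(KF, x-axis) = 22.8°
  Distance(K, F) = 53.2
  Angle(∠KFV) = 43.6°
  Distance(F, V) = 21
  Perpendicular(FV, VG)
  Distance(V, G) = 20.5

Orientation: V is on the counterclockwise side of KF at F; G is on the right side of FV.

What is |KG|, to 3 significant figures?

59.8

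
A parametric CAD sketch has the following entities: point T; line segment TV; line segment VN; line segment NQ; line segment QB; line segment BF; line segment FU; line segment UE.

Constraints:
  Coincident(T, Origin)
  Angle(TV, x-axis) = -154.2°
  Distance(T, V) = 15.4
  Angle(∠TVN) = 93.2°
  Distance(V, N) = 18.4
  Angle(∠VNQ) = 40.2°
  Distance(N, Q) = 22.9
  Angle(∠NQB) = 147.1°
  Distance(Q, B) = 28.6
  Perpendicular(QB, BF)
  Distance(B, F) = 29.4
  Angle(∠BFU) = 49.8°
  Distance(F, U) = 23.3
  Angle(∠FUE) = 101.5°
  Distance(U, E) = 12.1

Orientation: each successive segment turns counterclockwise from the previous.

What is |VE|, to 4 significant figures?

20.76

T is at the origin; TV runs at -154.2° with length 15.4, so V = (-13.86, -6.703). ∠TVN = 93.2° gives VN at -67.40° from the x-axis; with |VN| = 18.4, N = (-6.794, -23.69). ∠VNQ = 40.2° gives NQ at 72.40° from the x-axis; with |NQ| = 22.9, Q = (0.1304, -1.862). ∠NQB = 147.1° gives QB at 105.3° from the x-axis; with |QB| = 28.6, B = (-7.416, 25.72). QB ⟂ BF, so BF runs at -164.7°; with |BF| = 29.4, F = (-35.77, 17.97). ∠BFU = 49.8° gives FU at -34.50° from the x-axis; with |FU| = 23.3, U = (-16.57, 4.770). ∠FUE = 101.5° gives UE at 44.00° from the x-axis; with |UE| = 12.1, E = (-7.868, 13.18). Then |VE| = |E − V| = 20.76.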